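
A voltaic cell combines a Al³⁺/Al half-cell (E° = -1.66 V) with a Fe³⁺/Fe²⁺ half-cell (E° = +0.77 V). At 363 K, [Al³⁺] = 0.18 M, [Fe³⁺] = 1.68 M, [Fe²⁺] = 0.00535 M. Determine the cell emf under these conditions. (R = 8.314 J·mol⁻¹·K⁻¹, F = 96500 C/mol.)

2.63 V

The Fe³⁺/Fe²⁺ couple has the higher reduction potential and acts as the cathode, so E°_cell = +0.77 − (-1.66) = 2.43 V.
Balancing electrons gives n = 3; the reaction quotient is Q = [Al³⁺]·[Fe²⁺]^3/[Fe³⁺]^3 = 5.81 × 10^-9.
E = E° − (RT/nF) ln Q = 2.43 − (8.314×363)/(3×96500) × (-18.963) = 2.430 + 0.198 = 2.628 V.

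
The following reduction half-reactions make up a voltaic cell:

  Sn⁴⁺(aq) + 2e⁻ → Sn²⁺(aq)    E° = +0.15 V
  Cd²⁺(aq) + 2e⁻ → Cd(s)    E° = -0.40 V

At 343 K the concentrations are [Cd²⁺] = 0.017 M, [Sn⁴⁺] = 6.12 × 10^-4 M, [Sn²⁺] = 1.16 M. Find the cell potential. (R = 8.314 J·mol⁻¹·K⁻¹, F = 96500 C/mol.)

The Sn⁴⁺/Sn²⁺ couple has the higher reduction potential and acts as the cathode, so E°_cell = +0.15 − (-0.40) = 0.55 V.
Balancing electrons gives n = 2; the reaction quotient is Q = [Cd²⁺]·[Sn²⁺]/[Sn⁴⁺] = 32.2.
E = E° − (RT/nF) ln Q = 0.55 − (8.314×343)/(2×96500) × (3.473) = 0.550 − 0.051 = 0.499 V.

0.499 V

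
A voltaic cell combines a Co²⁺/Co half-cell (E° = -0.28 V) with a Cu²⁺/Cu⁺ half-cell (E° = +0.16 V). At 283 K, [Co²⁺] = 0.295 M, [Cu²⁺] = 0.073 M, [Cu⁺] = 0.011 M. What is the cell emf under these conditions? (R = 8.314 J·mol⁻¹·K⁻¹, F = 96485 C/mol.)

The Cu²⁺/Cu⁺ couple has the higher reduction potential and acts as the cathode, so E°_cell = +0.16 − (-0.28) = 0.44 V.
Balancing electrons gives n = 2; the reaction quotient is Q = [Co²⁺]·[Cu⁺]^2/[Cu²⁺]^2 = 0.00670.
E = E° − (RT/nF) ln Q = 0.44 − (8.314×283)/(2×96485) × (-5.006) = 0.440 + 0.061 = 0.501 V.

0.501 V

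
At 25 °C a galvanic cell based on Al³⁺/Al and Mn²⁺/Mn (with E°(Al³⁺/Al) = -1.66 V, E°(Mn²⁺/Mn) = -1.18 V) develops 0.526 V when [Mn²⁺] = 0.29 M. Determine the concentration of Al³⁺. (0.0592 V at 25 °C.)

From the Nernst equation, log Q = n(E° − E)/0.0592 = 6(0.48 − 0.526)/0.0592 = -4.662, so Q = 2.18 × 10^-5.
With Q = [Al³⁺]^2/[Mn²⁺]^3 and the known concentrations, [Al³⁺]^2 in the numerator gives [Al³⁺] = 7.3 × 10^-4 M.

7.3 × 10^-4 M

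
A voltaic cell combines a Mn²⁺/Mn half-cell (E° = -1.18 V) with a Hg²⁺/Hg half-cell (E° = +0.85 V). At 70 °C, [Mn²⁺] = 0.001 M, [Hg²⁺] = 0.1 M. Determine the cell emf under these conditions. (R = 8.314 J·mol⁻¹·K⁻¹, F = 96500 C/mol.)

2.10 V

The Hg²⁺/Hg couple has the higher reduction potential and acts as the cathode, so E°_cell = +0.85 − (-1.18) = 2.03 V.
Balancing electrons gives n = 2; the reaction quotient is Q = [Mn²⁺]/[Hg²⁺] = 0.0100.
E = E° − (RT/nF) ln Q = 2.03 − (8.314×343)/(2×96500) × (-4.605) = 2.030 + 0.068 = 2.098 V.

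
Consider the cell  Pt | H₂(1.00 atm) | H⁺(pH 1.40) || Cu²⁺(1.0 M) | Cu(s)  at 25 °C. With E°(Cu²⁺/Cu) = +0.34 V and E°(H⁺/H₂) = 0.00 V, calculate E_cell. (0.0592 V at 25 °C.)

0.42 V

The Cu²⁺/Cu couple is the cathode, so E°_cell = 0.34 V; n = 2.
[H⁺] = 10^(−1.40) = 0.040 M, and Q = [H⁺]^2 / ([Cu²⁺]·P(H₂)) = 0.00158.
E = E° − (0.0592/2) log Q = 0.34 − (0.0592/2)(-2.800) = 0.423 V.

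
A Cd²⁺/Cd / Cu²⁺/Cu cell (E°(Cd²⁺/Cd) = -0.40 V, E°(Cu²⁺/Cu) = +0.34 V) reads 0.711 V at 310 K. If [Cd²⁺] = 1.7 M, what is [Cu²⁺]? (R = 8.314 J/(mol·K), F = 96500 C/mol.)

0.19 M

From the Nernst equation, ln Q = nF(E° − E)/RT = 2×96500×(0.74 − 0.711)/(8.314×310) = 2.172, so Q = 8.77.
With Q = [Cd²⁺]/[Cu²⁺] and the known concentrations, [Cu²⁺] in the denominator gives [Cu²⁺] = 0.19 M.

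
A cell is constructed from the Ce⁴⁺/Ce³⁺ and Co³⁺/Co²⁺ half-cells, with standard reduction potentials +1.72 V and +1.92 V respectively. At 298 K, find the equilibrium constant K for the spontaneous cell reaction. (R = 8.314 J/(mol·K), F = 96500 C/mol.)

2400

E°_cell = +1.92 − (+1.72) = 0.20 V, with n = 1 electron transferred.
At equilibrium E = 0, so the Nernst equation gives ln K = nFE°/RT = (1)(96500)(0.20)/((8.314)(298)) = 7.79.
K = e^7.79 = 2400.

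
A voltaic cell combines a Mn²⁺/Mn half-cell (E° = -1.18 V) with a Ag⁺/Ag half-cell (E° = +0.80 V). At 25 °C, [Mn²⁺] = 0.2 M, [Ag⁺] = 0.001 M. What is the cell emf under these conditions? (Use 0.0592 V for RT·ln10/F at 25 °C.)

1.82 V

The Ag⁺/Ag couple has the higher reduction potential and acts as the cathode, so E°_cell = +0.80 − (-1.18) = 1.98 V.
Balancing electrons gives n = 2; the reaction quotient is Q = [Mn²⁺]/[Ag⁺]^2 = 2 × 10^5.
At 25 °C, E = E° − (0.0592/n) log Q = 1.98 − (0.0592/2)(5.301) = 1.980 − 0.157 = 1.823 V.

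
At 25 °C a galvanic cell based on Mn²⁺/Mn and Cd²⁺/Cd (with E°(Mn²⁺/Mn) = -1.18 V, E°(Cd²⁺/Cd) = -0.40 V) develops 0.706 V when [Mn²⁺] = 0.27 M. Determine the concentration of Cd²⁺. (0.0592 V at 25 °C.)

8.5 × 10^-4 M

From the Nernst equation, log Q = n(E° − E)/0.0592 = 2(0.78 − 0.706)/0.0592 = 2.500, so Q = 316.
With Q = [Mn²⁺]/[Cd²⁺] and the known concentrations, [Cd²⁺] in the denominator gives [Cd²⁺] = 8.5 × 10^-4 M.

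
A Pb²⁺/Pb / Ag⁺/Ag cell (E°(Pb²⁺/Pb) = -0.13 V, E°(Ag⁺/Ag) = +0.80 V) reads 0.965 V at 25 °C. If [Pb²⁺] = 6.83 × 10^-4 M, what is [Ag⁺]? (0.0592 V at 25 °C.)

0.1 M

From the Nernst equation, log Q = n(E° − E)/0.0592 = 2(0.93 − 0.965)/0.0592 = -1.182, so Q = 0.0657.
With Q = [Pb²⁺]/[Ag⁺]^2 and the known concentrations, [Ag⁺]^2 in the denominator gives [Ag⁺] = 0.1 M.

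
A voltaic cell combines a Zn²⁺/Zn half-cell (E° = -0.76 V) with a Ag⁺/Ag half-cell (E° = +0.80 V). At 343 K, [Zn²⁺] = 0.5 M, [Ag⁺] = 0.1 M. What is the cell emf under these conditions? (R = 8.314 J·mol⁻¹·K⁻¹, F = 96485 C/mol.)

1.50 V

The Ag⁺/Ag couple has the higher reduction potential and acts as the cathode, so E°_cell = +0.80 − (-0.76) = 1.56 V.
Balancing electrons gives n = 2; the reaction quotient is Q = [Zn²⁺]/[Ag⁺]^2 = 50.0.
E = E° − (RT/nF) ln Q = 1.56 − (8.314×343)/(2×96485) × (3.912) = 1.560 − 0.058 = 1.502 V.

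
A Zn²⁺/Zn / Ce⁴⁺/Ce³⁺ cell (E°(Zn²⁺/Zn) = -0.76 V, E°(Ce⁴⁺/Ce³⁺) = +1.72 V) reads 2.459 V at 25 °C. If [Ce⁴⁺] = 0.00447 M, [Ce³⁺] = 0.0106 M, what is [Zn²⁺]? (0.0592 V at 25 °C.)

From the Nernst equation, log Q = n(E° − E)/0.0592 = 2(2.48 − 2.459)/0.0592 = 0.709, so Q = 5.12.
With Q = [Zn²⁺]·[Ce³⁺]^2/[Ce⁴⁺]^2 and the known concentrations, [Zn²⁺] in the numerator gives [Zn²⁺] = 0.91 M.

0.91 M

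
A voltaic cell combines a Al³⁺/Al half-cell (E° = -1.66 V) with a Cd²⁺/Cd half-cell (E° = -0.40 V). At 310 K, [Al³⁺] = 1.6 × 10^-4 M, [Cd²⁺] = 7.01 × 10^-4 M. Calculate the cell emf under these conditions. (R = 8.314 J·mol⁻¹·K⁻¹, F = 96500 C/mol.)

The Cd²⁺/Cd couple has the higher reduction potential and acts as the cathode, so E°_cell = -0.40 − (-1.66) = 1.26 V.
Balancing electrons gives n = 6; the reaction quotient is Q = [Al³⁺]^2/[Cd²⁺]^3 = 74.3.
E = E° − (RT/nF) ln Q = 1.26 − (8.314×310)/(6×96500) × (4.308) = 1.260 − 0.019 = 1.241 V.

1.24 V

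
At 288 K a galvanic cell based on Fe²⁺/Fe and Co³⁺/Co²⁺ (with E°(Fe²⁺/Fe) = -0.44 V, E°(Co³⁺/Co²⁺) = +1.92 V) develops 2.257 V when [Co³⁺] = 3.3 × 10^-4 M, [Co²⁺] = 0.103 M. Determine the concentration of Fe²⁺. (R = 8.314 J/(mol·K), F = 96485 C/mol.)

From the Nernst equation, ln Q = nF(E° − E)/RT = 2×96485×(2.36 − 2.257)/(8.314×288) = 8.301, so Q = 4030.
With Q = [Fe²⁺]·[Co²⁺]^2/[Co³⁺]^2 and the known concentrations, [Fe²⁺] in the numerator gives [Fe²⁺] = 0.041 M.

0.041 M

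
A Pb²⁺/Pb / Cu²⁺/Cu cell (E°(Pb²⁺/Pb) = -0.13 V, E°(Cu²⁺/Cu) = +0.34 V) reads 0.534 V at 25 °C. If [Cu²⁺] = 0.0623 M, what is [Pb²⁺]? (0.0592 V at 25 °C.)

4.3 × 10^-4 M

From the Nernst equation, log Q = n(E° − E)/0.0592 = 2(0.47 − 0.534)/0.0592 = -2.162, so Q = 0.00688.
With Q = [Pb²⁺]/[Cu²⁺] and the known concentrations, [Pb²⁺] in the numerator gives [Pb²⁺] = 4.3 × 10^-4 M.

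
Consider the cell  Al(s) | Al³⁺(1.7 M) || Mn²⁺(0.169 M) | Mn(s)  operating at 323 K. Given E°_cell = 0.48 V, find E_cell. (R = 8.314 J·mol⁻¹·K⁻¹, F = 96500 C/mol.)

Balancing electrons gives n = 6; the reaction quotient is Q = [Al³⁺]^2/[Mn²⁺]^3 = 599.
E = E° − (RT/nF) ln Q = 0.48 − (8.314×323)/(6×96500) × (6.395) = 0.480 − 0.030 = 0.450 V.

0.450 V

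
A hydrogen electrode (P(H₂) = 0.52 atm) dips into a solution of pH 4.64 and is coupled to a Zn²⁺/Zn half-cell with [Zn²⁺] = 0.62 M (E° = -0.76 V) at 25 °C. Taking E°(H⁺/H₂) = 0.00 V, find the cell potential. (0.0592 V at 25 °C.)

0.50 V

The hydrogen couple is the cathode, so E°_cell = 0.76 V; n = 2.
[H⁺] = 10^(−4.64) = 2.3 × 10^-5 M, and Q = [Zn²⁺]·P(H₂) / [H⁺]^2 = 6.14 × 10^8.
E = E° − (0.0592/2) log Q = 0.76 − (0.0592/2)(8.788) = 0.500 V.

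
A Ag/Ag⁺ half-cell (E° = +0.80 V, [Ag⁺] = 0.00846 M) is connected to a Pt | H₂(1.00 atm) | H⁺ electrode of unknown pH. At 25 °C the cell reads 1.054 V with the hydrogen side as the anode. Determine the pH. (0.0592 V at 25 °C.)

E°_cell = 0.80 V and n = 2.
log Q = n(E° − E)/0.0592 = 2×(0.80 − 1.054)/0.0592 = -8.581.
With Q = [H⁺]^2 / ([Ag⁺]^2·P(H₂)), solving for [H⁺] gives log[H⁺] = -6.363, so pH = 6.36.

pH = 6.36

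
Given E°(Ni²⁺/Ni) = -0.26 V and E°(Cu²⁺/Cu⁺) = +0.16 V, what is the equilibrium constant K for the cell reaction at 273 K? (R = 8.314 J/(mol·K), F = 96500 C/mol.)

3.2 × 10^15

E°_cell = +0.16 − (-0.26) = 0.42 V, with n = 2 electrons transferred.
At equilibrium E = 0, so the Nernst equation gives ln K = nFE°/RT = (2)(96500)(0.42)/((8.314)(273)) = 35.71.
K = e^35.71 = 3.2 × 10^15.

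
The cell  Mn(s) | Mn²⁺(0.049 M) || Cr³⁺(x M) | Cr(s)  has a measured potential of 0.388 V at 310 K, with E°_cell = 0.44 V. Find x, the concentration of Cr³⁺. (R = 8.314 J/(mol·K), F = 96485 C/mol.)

From the Nernst equation, ln Q = nF(E° − E)/RT = 6×96485×(0.44 − 0.388)/(8.314×310) = 11.680, so Q = 1.18 × 10^5.
With Q = [Mn²⁺]^3/[Cr³⁺]^2 and the known concentrations, [Cr³⁺]^2 in the denominator gives [Cr³⁺] = 3.2 × 10^-5 M.

3.2 × 10^-5 M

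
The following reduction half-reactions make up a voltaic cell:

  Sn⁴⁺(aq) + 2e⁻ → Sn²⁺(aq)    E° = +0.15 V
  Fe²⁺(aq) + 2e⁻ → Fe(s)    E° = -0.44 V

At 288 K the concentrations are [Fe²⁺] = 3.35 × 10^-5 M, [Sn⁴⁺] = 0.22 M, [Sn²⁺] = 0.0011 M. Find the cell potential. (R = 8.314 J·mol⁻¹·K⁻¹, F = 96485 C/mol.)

0.784 V

The Sn⁴⁺/Sn²⁺ couple has the higher reduction potential and acts as the cathode, so E°_cell = +0.15 − (-0.44) = 0.59 V.
Balancing electrons gives n = 2; the reaction quotient is Q = [Fe²⁺]·[Sn²⁺]/[Sn⁴⁺] = 1.68 × 10^-7.
E = E° − (RT/nF) ln Q = 0.59 − (8.314×288)/(2×96485) × (-15.602) = 0.590 + 0.194 = 0.784 V.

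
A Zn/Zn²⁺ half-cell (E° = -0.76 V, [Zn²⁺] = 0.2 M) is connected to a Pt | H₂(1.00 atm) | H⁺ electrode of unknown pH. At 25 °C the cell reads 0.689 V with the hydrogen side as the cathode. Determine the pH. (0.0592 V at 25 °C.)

pH = 1.55

E°_cell = 0.76 V and n = 2.
log Q = n(E° − E)/0.0592 = 2×(0.76 − 0.689)/0.0592 = 2.399.
With Q = [Zn²⁺]·P(H₂) / [H⁺]^2, solving for [H⁺] gives log[H⁺] = -1.549, so pH = 1.55.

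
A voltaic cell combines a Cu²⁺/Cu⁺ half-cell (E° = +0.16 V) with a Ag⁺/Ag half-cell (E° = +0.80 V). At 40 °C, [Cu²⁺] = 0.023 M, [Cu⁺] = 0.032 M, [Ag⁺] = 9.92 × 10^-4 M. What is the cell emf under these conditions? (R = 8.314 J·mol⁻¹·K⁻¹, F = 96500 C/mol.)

The Ag⁺/Ag couple has the higher reduction potential and acts as the cathode, so E°_cell = +0.80 − (+0.16) = 0.64 V.
Balancing electrons gives n = 1; the reaction quotient is Q = [Cu²⁺]/([Cu⁺]·[Ag⁺]) = 725.
E = E° − (RT/nF) ln Q = 0.64 − (8.314×313)/(1×96500) × (6.586) = 0.640 − 0.178 = 0.462 V.

0.462 V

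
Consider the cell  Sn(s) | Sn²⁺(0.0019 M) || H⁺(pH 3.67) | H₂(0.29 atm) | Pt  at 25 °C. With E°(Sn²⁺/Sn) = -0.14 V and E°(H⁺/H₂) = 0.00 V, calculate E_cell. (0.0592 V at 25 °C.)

0.019 V

The hydrogen couple is the cathode, so E°_cell = 0.14 V; n = 2.
[H⁺] = 10^(−3.67) = 2.1 × 10^-4 M, and Q = [Sn²⁺]·P(H₂) / [H⁺]^2 = 1.21 × 10^4.
E = E° − (0.0592/2) log Q = 0.14 − (0.0592/2)(4.081) = 0.019 V.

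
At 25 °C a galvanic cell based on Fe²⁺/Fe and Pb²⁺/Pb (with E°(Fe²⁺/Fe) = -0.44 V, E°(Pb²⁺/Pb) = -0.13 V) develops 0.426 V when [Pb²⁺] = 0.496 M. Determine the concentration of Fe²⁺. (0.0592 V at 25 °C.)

6 × 10^-5 M

From the Nernst equation, log Q = n(E° − E)/0.0592 = 2(0.31 − 0.426)/0.0592 = -3.919, so Q = 1.21 × 10^-4.
With Q = [Fe²⁺]/[Pb²⁺] and the known concentrations, [Fe²⁺] in the numerator gives [Fe²⁺] = 6 × 10^-5 M.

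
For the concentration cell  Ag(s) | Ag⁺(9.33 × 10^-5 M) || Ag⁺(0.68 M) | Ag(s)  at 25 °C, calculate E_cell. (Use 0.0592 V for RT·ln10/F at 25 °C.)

Both half-cells are Ag⁺/Ag, so E°_cell = 0. The concentrated side is the cathode; the cell reaction moves Ag⁺ from high to low concentration with n = 1.
Q = [Ag⁺]_dilute/[Ag⁺]_conc = 9.33 × 10^-5/0.68 = 1.37 × 10^-4.
E = 0 − (0.0592/1) log Q = −(0.0592/1)(-3.863) = 0.2287 V.

0.23 V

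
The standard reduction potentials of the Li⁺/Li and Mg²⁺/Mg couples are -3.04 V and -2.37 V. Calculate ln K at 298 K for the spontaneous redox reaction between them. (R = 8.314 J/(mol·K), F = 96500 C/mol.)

ln K = 52.2

E°_cell = -2.37 − (-3.04) = 0.67 V, with n = 2 electrons transferred.
At equilibrium E = 0, so the Nernst equation gives ln K = nFE°/RT = (2)(96500)(0.67)/((8.314)(298)) = 52.19.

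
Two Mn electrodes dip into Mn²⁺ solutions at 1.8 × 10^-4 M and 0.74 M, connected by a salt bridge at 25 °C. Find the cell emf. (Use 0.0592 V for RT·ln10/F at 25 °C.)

Both half-cells are Mn²⁺/Mn, so E°_cell = 0. The concentrated side is the cathode; the cell reaction moves Mn²⁺ from high to low concentration with n = 2.
Q = [Mn²⁺]_dilute/[Mn²⁺]_conc = 1.8 × 10^-4/0.74 = 2.43 × 10^-4.
E = 0 − (0.0592/2) log Q = −(0.0592/2)(-3.614) = 0.1070 V.

0.11 V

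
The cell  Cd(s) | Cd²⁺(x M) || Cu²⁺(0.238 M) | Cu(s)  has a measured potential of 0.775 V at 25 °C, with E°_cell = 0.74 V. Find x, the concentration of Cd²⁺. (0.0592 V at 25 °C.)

From the Nernst equation, log Q = n(E° − E)/0.0592 = 2(0.74 − 0.775)/0.0592 = -1.182, so Q = 0.0657.
With Q = [Cd²⁺]/[Cu²⁺] and the known concentrations, [Cd²⁺] in the numerator gives [Cd²⁺] = 0.016 M.

0.016 M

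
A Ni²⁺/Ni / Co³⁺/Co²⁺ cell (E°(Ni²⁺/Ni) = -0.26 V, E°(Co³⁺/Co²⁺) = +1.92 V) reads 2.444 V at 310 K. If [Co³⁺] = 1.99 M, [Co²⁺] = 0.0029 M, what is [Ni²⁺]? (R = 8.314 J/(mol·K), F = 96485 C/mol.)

0.0012 M

From the Nernst equation, ln Q = nF(E° − E)/RT = 2×96485×(2.18 − 2.444)/(8.314×310) = -19.766, so Q = 2.6 × 10^-9.
With Q = [Ni²⁺]·[Co²⁺]^2/[Co³⁺]^2 and the known concentrations, [Ni²⁺] in the numerator gives [Ni²⁺] = 0.0012 M.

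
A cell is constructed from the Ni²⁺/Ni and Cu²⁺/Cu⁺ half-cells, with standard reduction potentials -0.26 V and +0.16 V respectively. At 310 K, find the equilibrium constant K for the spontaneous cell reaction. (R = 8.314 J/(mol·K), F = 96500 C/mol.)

4.6 × 10^13

E°_cell = +0.16 − (-0.26) = 0.42 V, with n = 2 electrons transferred.
At equilibrium E = 0, so the Nernst equation gives ln K = nFE°/RT = (2)(96500)(0.42)/((8.314)(310)) = 31.45.
K = e^31.45 = 4.6 × 10^13.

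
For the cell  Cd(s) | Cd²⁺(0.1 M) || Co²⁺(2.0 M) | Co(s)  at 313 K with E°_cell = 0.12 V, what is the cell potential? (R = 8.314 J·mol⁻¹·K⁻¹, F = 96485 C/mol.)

0.160 V

Balancing electrons gives n = 2; the reaction quotient is Q = [Cd²⁺]/[Co²⁺] = 0.0500.
E = E° − (RT/nF) ln Q = 0.12 − (8.314×313)/(2×96485) × (-2.996) = 0.120 + 0.040 = 0.160 V.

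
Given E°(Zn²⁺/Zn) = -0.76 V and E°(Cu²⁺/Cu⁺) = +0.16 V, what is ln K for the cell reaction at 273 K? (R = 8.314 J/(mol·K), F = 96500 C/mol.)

ln K = 78.2

E°_cell = +0.16 − (-0.76) = 0.92 V, with n = 2 electrons transferred.
At equilibrium E = 0, so the Nernst equation gives ln K = nFE°/RT = (2)(96500)(0.92)/((8.314)(273)) = 78.23.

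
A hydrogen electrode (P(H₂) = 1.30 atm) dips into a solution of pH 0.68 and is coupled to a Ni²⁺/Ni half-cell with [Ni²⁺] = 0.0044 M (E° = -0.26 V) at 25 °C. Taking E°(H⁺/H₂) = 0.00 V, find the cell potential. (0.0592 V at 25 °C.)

The hydrogen couple is the cathode, so E°_cell = 0.26 V; n = 2.
[H⁺] = 10^(−0.68) = 0.21 M, and Q = [Ni²⁺]·P(H₂) / [H⁺]^2 = 0.131.
E = E° − (0.0592/2) log Q = 0.26 − (0.0592/2)(-0.883) = 0.286 V.

0.29 V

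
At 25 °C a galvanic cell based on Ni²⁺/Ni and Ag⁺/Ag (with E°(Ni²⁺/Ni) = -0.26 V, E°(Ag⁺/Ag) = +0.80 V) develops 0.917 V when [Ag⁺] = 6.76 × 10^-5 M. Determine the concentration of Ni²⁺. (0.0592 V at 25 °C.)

3.1 × 10^-4 M

From the Nernst equation, log Q = n(E° − E)/0.0592 = 2(1.06 − 0.917)/0.0592 = 4.831, so Q = 6.78 × 10^4.
With Q = [Ni²⁺]/[Ag⁺]^2 and the known concentrations, [Ni²⁺] in the numerator gives [Ni²⁺] = 3.1 × 10^-4 M.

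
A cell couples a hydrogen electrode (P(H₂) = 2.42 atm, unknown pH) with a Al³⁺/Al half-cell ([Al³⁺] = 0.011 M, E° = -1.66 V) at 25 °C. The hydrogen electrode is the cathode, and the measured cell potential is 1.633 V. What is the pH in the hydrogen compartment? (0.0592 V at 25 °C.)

E°_cell = 1.66 V and n = 6.
log Q = n(E° − E)/0.0592 = 6×(1.66 − 1.633)/0.0592 = 2.736.
With Q = [Al³⁺]^2·P(H₂)^3 / [H⁺]^6, solving for [H⁺] gives log[H⁺] = -0.917, so pH = 0.92.

pH = 0.92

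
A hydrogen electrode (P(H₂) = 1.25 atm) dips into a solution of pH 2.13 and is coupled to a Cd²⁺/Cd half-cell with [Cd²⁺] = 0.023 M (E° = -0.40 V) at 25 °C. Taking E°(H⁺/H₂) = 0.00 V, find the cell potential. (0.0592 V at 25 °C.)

0.32 V

The hydrogen couple is the cathode, so E°_cell = 0.40 V; n = 2.
[H⁺] = 10^(−2.13) = 0.0074 M, and Q = [Cd²⁺]·P(H₂) / [H⁺]^2 = 523.
E = E° − (0.0592/2) log Q = 0.40 − (0.0592/2)(2.719) = 0.320 V.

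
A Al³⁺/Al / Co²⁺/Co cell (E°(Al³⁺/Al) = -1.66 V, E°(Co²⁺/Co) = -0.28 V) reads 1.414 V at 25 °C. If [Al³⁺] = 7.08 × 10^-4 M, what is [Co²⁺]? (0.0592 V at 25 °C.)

0.11 M

From the Nernst equation, log Q = n(E° − E)/0.0592 = 6(1.38 − 1.414)/0.0592 = -3.446, so Q = 3.58 × 10^-4.
With Q = [Al³⁺]^2/[Co²⁺]^3 and the known concentrations, [Co²⁺]^3 in the denominator gives [Co²⁺] = 0.11 M.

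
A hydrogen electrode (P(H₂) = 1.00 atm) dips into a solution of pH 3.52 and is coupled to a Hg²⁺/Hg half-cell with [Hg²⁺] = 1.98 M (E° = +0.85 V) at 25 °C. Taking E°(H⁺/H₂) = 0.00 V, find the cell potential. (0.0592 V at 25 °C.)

1.07 V

The Hg²⁺/Hg couple is the cathode, so E°_cell = 0.85 V; n = 2.
[H⁺] = 10^(−3.52) = 3 × 10^-4 M, and Q = [H⁺]^2 / ([Hg²⁺]·P(H₂)) = 4.61 × 10^-8.
E = E° − (0.0592/2) log Q = 0.85 − (0.0592/2)(-7.337) = 1.067 V.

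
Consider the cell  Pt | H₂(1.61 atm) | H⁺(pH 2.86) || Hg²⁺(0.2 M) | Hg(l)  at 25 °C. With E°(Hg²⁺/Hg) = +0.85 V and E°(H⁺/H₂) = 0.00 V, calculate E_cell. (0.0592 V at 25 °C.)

The Hg²⁺/Hg couple is the cathode, so E°_cell = 0.85 V; n = 2.
[H⁺] = 10^(−2.86) = 0.0014 M, and Q = [H⁺]^2 / ([Hg²⁺]·P(H₂)) = 5.92 × 10^-6.
E = E° − (0.0592/2) log Q = 0.85 − (0.0592/2)(-5.228) = 1.005 V.

1.00 V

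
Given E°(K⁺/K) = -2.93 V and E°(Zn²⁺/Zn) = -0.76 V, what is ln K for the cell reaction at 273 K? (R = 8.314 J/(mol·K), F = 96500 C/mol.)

ln K = 184.5

E°_cell = -0.76 − (-2.93) = 2.17 V, with n = 2 electrons transferred.
At equilibrium E = 0, so the Nernst equation gives ln K = nFE°/RT = (2)(96500)(2.17)/((8.314)(273)) = 184.52.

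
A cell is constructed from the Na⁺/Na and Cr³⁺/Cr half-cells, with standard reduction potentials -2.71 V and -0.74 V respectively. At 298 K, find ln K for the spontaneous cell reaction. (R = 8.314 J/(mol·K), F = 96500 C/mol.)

ln K = 230.2

E°_cell = -0.74 − (-2.71) = 1.97 V, with n = 3 electrons transferred.
At equilibrium E = 0, so the Nernst equation gives ln K = nFE°/RT = (3)(96500)(1.97)/((8.314)(298)) = 230.19.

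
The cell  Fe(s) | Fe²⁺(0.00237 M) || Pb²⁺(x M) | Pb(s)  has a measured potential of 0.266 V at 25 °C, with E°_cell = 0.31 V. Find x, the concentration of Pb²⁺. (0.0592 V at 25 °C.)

7.7 × 10^-5 M

From the Nernst equation, log Q = n(E° − E)/0.0592 = 2(0.31 − 0.266)/0.0592 = 1.486, so Q = 30.7.
With Q = [Fe²⁺]/[Pb²⁺] and the known concentrations, [Pb²⁺] in the denominator gives [Pb²⁺] = 7.7 × 10^-5 M.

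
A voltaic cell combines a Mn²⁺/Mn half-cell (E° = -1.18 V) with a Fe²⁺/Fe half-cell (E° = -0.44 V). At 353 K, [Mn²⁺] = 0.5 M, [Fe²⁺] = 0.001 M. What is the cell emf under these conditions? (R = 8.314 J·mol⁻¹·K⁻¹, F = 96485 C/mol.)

0.645 V

The Fe²⁺/Fe couple has the higher reduction potential and acts as the cathode, so E°_cell = -0.44 − (-1.18) = 0.74 V.
Balancing electrons gives n = 2; the reaction quotient is Q = [Mn²⁺]/[Fe²⁺] = 500.
E = E° − (RT/nF) ln Q = 0.74 − (8.314×353)/(2×96485) × (6.215) = 0.740 − 0.095 = 0.645 V.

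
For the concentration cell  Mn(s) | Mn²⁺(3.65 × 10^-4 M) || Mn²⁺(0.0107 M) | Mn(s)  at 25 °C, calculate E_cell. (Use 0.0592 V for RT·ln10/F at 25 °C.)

Both half-cells are Mn²⁺/Mn, so E°_cell = 0. The concentrated side is the cathode; the cell reaction moves Mn²⁺ from high to low concentration with n = 2.
Q = [Mn²⁺]_dilute/[Mn²⁺]_conc = 3.65 × 10^-4/0.0107 = 0.0341.
E = 0 − (0.0592/2) log Q = −(0.0592/2)(-1.467) = 0.0434 V.

0.043 V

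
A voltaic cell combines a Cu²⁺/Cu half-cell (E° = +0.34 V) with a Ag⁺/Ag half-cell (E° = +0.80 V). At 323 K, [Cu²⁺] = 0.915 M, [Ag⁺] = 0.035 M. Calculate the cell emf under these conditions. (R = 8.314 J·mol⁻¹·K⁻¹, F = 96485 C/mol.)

0.368 V

The Ag⁺/Ag couple has the higher reduction potential and acts as the cathode, so E°_cell = +0.80 − (+0.34) = 0.46 V.
Balancing electrons gives n = 2; the reaction quotient is Q = [Cu²⁺]/[Ag⁺]^2 = 747.
E = E° − (RT/nF) ln Q = 0.46 − (8.314×323)/(2×96485) × (6.616) = 0.460 − 0.092 = 0.368 V.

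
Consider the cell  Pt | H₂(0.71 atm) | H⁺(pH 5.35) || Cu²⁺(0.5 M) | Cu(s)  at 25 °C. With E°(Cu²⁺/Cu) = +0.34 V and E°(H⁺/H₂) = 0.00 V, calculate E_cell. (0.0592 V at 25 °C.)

The Cu²⁺/Cu couple is the cathode, so E°_cell = 0.34 V; n = 2.
[H⁺] = 10^(−5.35) = 4.5 × 10^-6 M, and Q = [H⁺]^2 / ([Cu²⁺]·P(H₂)) = 5.62 × 10^-11.
E = E° − (0.0592/2) log Q = 0.34 − (0.0592/2)(-10.250) = 0.643 V.

0.64 V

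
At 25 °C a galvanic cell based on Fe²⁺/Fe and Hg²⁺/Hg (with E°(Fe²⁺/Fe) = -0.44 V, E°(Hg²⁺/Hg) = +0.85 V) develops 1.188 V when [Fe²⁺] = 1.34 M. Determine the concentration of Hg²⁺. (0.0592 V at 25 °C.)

From the Nernst equation, log Q = n(E° − E)/0.0592 = 2(1.29 − 1.188)/0.0592 = 3.446, so Q = 2790.
With Q = [Fe²⁺]/[Hg²⁺] and the known concentrations, [Hg²⁺] in the denominator gives [Hg²⁺] = 4.8 × 10^-4 M.

4.8 × 10^-4 M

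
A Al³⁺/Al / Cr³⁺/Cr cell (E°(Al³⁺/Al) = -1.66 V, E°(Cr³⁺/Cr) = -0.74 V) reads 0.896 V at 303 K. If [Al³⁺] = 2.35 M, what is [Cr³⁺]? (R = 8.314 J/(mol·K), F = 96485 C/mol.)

0.15 M

From the Nernst equation, ln Q = nF(E° − E)/RT = 3×96485×(0.92 − 0.896)/(8.314×303) = 2.758, so Q = 15.8.
With Q = [Al³⁺]/[Cr³⁺] and the known concentrations, [Cr³⁺] in the denominator gives [Cr³⁺] = 0.15 M.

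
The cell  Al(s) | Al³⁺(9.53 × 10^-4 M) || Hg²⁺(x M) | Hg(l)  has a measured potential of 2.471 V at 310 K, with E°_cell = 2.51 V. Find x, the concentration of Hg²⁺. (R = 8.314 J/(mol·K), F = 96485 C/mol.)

5.2 × 10^-4 M

From the Nernst equation, ln Q = nF(E° − E)/RT = 6×96485×(2.51 − 2.471)/(8.314×310) = 8.760, so Q = 6370.
With Q = [Al³⁺]^2/[Hg²⁺]^3 and the known concentrations, [Hg²⁺]^3 in the denominator gives [Hg²⁺] = 5.2 × 10^-4 M.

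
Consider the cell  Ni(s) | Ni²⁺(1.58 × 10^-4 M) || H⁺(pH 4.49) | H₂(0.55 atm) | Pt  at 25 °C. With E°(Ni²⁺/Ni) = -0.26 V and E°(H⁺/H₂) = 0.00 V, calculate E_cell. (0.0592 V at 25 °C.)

The hydrogen couple is the cathode, so E°_cell = 0.26 V; n = 2.
[H⁺] = 10^(−4.49) = 3.2 × 10^-5 M, and Q = [Ni²⁺]·P(H₂) / [H⁺]^2 = 8.3 × 10^4.
E = E° − (0.0592/2) log Q = 0.26 − (0.0592/2)(4.919) = 0.114 V.

0.11 V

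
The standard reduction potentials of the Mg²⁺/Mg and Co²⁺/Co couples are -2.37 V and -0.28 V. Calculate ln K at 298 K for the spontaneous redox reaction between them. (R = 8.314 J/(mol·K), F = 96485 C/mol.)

E°_cell = -0.28 − (-2.37) = 2.09 V, with n = 2 electrons transferred.
At equilibrium E = 0, so the Nernst equation gives ln K = nFE°/RT = (2)(96485)(2.09)/((8.314)(298)) = 162.78.

ln K = 162.8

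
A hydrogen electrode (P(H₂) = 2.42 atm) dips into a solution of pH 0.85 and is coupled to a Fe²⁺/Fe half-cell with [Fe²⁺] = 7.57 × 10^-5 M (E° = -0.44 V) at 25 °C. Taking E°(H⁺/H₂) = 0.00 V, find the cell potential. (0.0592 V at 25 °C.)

The hydrogen couple is the cathode, so E°_cell = 0.44 V; n = 2.
[H⁺] = 10^(−0.85) = 0.14 M, and Q = [Fe²⁺]·P(H₂) / [H⁺]^2 = 0.00918.
E = E° − (0.0592/2) log Q = 0.44 − (0.0592/2)(-2.037) = 0.500 V.

0.50 V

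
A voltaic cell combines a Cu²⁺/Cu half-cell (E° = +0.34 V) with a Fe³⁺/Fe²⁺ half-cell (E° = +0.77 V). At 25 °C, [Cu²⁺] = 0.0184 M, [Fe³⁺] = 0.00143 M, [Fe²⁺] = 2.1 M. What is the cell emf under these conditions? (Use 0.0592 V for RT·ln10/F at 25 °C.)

The Fe³⁺/Fe²⁺ couple has the higher reduction potential and acts as the cathode, so E°_cell = +0.77 − (+0.34) = 0.43 V.
Balancing electrons gives n = 2; the reaction quotient is Q = [Cu²⁺]·[Fe²⁺]^2/[Fe³⁺]^2 = 3.97 × 10^4.
At 25 °C, E = E° − (0.0592/n) log Q = 0.43 − (0.0592/2)(4.599) = 0.430 − 0.136 = 0.294 V.

0.294 V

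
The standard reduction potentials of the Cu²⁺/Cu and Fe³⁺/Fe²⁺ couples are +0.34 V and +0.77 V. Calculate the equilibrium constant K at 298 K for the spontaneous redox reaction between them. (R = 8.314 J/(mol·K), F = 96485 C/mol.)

E°_cell = +0.77 − (+0.34) = 0.43 V, with n = 2 electrons transferred.
At equilibrium E = 0, so the Nernst equation gives ln K = nFE°/RT = (2)(96485)(0.43)/((8.314)(298)) = 33.49.
K = e^33.49 = 3.5 × 10^14.

3.5 × 10^14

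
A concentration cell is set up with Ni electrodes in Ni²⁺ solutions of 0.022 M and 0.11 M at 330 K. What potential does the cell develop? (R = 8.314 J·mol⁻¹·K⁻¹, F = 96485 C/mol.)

Both half-cells are Ni²⁺/Ni, so E°_cell = 0. The concentrated side is the cathode; the cell reaction moves Ni²⁺ from high to low concentration with n = 2.
Q = [Ni²⁺]_dilute/[Ni²⁺]_conc = 0.022/0.11 = 0.200.
E = 0 − (RT/nF) ln Q = −((8.314×330)/(2×96485))(-1.609) = 0.0229 V.

0.023 V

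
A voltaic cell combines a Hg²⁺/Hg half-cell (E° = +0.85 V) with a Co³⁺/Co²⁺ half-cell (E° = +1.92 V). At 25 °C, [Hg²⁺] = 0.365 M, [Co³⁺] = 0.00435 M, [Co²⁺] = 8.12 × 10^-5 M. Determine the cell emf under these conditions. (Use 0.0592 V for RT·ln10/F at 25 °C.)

The Co³⁺/Co²⁺ couple has the higher reduction potential and acts as the cathode, so E°_cell = +1.92 − (+0.85) = 1.07 V.
Balancing electrons gives n = 2; the reaction quotient is Q = [Hg²⁺]·[Co²⁺]^2/[Co³⁺]^2 = 1.27 × 10^-4.
At 25 °C, E = E° − (0.0592/n) log Q = 1.07 − (0.0592/2)(-3.896) = 1.070 + 0.115 = 1.185 V.

1.19 V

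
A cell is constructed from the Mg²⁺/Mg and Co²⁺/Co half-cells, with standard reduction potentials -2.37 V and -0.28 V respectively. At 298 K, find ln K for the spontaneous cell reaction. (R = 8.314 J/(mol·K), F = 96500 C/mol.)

ln K = 162.8

E°_cell = -0.28 − (-2.37) = 2.09 V, with n = 2 electrons transferred.
At equilibrium E = 0, so the Nernst equation gives ln K = nFE°/RT = (2)(96500)(2.09)/((8.314)(298)) = 162.81.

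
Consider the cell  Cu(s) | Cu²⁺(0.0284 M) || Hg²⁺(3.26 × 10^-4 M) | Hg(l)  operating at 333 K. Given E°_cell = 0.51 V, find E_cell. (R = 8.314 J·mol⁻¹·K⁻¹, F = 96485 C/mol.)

0.446 V

Balancing electrons gives n = 2; the reaction quotient is Q = [Cu²⁺]/[Hg²⁺] = 87.1.
E = E° − (RT/nF) ln Q = 0.51 − (8.314×333)/(2×96485) × (4.467) = 0.510 − 0.064 = 0.446 V.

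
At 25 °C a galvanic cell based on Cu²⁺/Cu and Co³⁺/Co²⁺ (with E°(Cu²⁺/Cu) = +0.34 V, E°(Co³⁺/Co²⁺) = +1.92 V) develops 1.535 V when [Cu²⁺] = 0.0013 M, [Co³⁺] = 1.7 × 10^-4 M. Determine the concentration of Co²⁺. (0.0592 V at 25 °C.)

0.027 M

From the Nernst equation, log Q = n(E° − E)/0.0592 = 2(1.58 − 1.535)/0.0592 = 1.520, so Q = 33.1.
With Q = [Cu²⁺]·[Co²⁺]^2/[Co³⁺]^2 and the known concentrations, [Co²⁺]^2 in the numerator gives [Co²⁺] = 0.027 M.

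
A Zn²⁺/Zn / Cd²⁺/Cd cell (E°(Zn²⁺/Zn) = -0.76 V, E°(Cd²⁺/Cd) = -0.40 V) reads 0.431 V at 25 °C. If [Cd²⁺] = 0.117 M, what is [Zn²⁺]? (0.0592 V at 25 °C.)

4.7 × 10^-4 M

From the Nernst equation, log Q = n(E° − E)/0.0592 = 2(0.36 − 0.431)/0.0592 = -2.399, so Q = 0.00399.
With Q = [Zn²⁺]/[Cd²⁺] and the known concentrations, [Zn²⁺] in the numerator gives [Zn²⁺] = 4.7 × 10^-4 M.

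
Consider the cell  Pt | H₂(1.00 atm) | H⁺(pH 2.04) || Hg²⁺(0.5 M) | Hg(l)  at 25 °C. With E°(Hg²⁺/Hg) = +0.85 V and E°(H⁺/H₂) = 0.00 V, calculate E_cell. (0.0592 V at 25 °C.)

0.96 V

The Hg²⁺/Hg couple is the cathode, so E°_cell = 0.85 V; n = 2.
[H⁺] = 10^(−2.04) = 0.0091 M, and Q = [H⁺]^2 / ([Hg²⁺]·P(H₂)) = 1.66 × 10^-4.
E = E° − (0.0592/2) log Q = 0.85 − (0.0592/2)(-3.779) = 0.962 V.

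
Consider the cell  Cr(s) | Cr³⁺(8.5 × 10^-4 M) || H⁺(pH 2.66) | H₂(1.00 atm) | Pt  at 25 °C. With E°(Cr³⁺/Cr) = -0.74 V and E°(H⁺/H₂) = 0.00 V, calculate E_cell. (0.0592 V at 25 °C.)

0.64 V

The hydrogen couple is the cathode, so E°_cell = 0.74 V; n = 6.
[H⁺] = 10^(−2.66) = 0.0022 M, and Q = [Cr³⁺]^2·P(H₂)^3 / [H⁺]^6 = 6.59 × 10^9.
E = E° − (0.0592/6) log Q = 0.74 − (0.0592/6)(9.819) = 0.643 V.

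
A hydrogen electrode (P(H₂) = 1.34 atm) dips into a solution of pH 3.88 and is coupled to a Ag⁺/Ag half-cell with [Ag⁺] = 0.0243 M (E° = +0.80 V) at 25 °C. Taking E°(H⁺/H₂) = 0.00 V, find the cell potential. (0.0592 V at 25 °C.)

The Ag⁺/Ag couple is the cathode, so E°_cell = 0.80 V; n = 2.
[H⁺] = 10^(−3.88) = 1.3 × 10^-4 M, and Q = [H⁺]^2 / ([Ag⁺]^2·P(H₂)) = 2.2 × 10^-5.
E = E° − (0.0592/2) log Q = 0.80 − (0.0592/2)(-4.658) = 0.938 V.

0.94 V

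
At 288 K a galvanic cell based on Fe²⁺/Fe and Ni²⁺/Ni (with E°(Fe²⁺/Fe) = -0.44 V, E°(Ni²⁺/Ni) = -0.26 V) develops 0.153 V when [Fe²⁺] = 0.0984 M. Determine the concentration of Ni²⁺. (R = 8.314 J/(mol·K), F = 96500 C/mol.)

0.011 M

From the Nernst equation, ln Q = nF(E° − E)/RT = 2×96500×(0.18 − 0.153)/(8.314×288) = 2.176, so Q = 8.81.
With Q = [Fe²⁺]/[Ni²⁺] and the known concentrations, [Ni²⁺] in the denominator gives [Ni²⁺] = 0.011 M.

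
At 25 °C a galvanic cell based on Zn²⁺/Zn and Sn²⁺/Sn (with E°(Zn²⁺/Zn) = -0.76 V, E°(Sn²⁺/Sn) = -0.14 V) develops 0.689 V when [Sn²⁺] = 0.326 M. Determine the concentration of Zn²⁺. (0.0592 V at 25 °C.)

From the Nernst equation, log Q = n(E° − E)/0.0592 = 2(0.62 − 0.689)/0.0592 = -2.331, so Q = 0.00467.
With Q = [Zn²⁺]/[Sn²⁺] and the known concentrations, [Zn²⁺] in the numerator gives [Zn²⁺] = 0.0015 M.

0.0015 M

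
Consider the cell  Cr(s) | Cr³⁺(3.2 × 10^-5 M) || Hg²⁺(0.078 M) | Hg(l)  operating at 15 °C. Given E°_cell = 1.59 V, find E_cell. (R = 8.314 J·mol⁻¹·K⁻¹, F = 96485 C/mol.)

Balancing electrons gives n = 6; the reaction quotient is Q = [Cr³⁺]^2/[Hg²⁺]^3 = 2.16 × 10^-6.
E = E° − (RT/nF) ln Q = 1.59 − (8.314×288)/(6×96485) × (-13.046) = 1.590 + 0.054 = 1.644 V.

1.64 V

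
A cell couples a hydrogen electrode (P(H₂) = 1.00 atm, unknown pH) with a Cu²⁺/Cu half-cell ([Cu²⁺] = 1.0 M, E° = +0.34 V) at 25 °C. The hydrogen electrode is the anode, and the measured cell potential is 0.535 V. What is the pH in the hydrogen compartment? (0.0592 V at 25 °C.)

pH = 3.29

E°_cell = 0.34 V and n = 2.
log Q = n(E° − E)/0.0592 = 2×(0.34 − 0.535)/0.0592 = -6.588.
With Q = [H⁺]^2 / ([Cu²⁺]·P(H₂)), solving for [H⁺] gives log[H⁺] = -3.294, so pH = 3.29.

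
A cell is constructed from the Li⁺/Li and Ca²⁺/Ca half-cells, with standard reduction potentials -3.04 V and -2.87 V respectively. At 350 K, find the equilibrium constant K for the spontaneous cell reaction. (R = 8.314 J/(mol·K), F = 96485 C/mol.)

E°_cell = -2.87 − (-3.04) = 0.17 V, with n = 2 electrons transferred.
At equilibrium E = 0, so the Nernst equation gives ln K = nFE°/RT = (2)(96485)(0.17)/((8.314)(350)) = 11.27.
K = e^11.27 = 7.9 × 10^4.

7.9 × 10^4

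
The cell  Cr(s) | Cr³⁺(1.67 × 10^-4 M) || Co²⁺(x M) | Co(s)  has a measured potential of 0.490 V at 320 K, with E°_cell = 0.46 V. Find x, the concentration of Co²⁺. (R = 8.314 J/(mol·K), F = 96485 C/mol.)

0.027 M

From the Nernst equation, ln Q = nF(E° − E)/RT = 6×96485×(0.46 − 0.490)/(8.314×320) = -6.528, so Q = 0.00146.
With Q = [Cr³⁺]^2/[Co²⁺]^3 and the known concentrations, [Co²⁺]^3 in the denominator gives [Co²⁺] = 0.027 M.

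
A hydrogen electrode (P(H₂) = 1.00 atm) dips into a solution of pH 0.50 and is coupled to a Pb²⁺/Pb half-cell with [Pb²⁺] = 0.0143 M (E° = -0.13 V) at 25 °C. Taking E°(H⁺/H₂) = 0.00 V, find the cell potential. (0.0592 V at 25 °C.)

The hydrogen couple is the cathode, so E°_cell = 0.13 V; n = 2.
[H⁺] = 10^(−0.50) = 0.32 M, and Q = [Pb²⁺]·P(H₂) / [H⁺]^2 = 0.143.
E = E° − (0.0592/2) log Q = 0.13 − (0.0592/2)(-0.845) = 0.155 V.

0.16 V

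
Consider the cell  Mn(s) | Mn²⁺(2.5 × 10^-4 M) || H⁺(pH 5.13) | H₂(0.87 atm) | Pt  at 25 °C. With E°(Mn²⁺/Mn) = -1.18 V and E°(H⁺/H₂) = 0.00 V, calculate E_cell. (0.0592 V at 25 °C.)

0.98 V

The hydrogen couple is the cathode, so E°_cell = 1.18 V; n = 2.
[H⁺] = 10^(−5.13) = 7.4 × 10^-6 M, and Q = [Mn²⁺]·P(H₂) / [H⁺]^2 = 3.96 × 10^6.
E = E° − (0.0592/2) log Q = 1.18 − (0.0592/2)(6.597) = 0.985 V.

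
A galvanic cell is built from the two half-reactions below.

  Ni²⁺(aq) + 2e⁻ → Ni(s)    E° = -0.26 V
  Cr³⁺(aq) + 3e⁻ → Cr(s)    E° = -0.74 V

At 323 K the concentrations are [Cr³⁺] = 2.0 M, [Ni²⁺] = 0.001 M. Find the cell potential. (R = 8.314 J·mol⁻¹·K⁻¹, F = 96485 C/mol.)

0.377 V

The Ni²⁺/Ni couple has the higher reduction potential and acts as the cathode, so E°_cell = -0.26 − (-0.74) = 0.48 V.
Balancing electrons gives n = 6; the reaction quotient is Q = [Cr³⁺]^2/[Ni²⁺]^3 = 4 × 10^9.
E = E° − (RT/nF) ln Q = 0.48 − (8.314×323)/(6×96485) × (22.110) = 0.480 − 0.103 = 0.377 V.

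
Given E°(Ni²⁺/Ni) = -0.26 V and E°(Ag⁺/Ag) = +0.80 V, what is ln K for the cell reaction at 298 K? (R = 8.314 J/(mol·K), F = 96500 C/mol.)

ln K = 82.6

E°_cell = +0.80 − (-0.26) = 1.06 V, with n = 2 electrons transferred.
At equilibrium E = 0, so the Nernst equation gives ln K = nFE°/RT = (2)(96500)(1.06)/((8.314)(298)) = 82.57.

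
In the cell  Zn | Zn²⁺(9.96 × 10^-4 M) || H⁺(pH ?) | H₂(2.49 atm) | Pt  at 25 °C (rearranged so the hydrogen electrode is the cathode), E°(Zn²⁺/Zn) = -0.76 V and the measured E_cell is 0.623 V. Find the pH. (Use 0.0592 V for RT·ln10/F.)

pH = 3.62

E°_cell = 0.76 V and n = 2.
log Q = n(E° − E)/0.0592 = 2×(0.76 − 0.623)/0.0592 = 4.628.
With Q = [Zn²⁺]·P(H₂) / [H⁺]^2, solving for [H⁺] gives log[H⁺] = -3.617, so pH = 3.62.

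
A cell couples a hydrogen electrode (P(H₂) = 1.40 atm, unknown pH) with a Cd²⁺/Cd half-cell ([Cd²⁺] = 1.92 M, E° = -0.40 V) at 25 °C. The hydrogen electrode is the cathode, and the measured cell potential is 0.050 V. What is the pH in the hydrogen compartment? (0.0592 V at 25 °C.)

E°_cell = 0.40 V and n = 2.
log Q = n(E° − E)/0.0592 = 2×(0.40 − 0.050)/0.0592 = 11.824.
With Q = [Cd²⁺]·P(H₂) / [H⁺]^2, solving for [H⁺] gives log[H⁺] = -5.697, so pH = 5.70.

pH = 5.70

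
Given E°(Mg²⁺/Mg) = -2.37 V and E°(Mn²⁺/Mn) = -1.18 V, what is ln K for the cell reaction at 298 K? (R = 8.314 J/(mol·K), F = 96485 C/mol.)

E°_cell = -1.18 − (-2.37) = 1.19 V, with n = 2 electrons transferred.
At equilibrium E = 0, so the Nernst equation gives ln K = nFE°/RT = (2)(96485)(1.19)/((8.314)(298)) = 92.69.

ln K = 92.7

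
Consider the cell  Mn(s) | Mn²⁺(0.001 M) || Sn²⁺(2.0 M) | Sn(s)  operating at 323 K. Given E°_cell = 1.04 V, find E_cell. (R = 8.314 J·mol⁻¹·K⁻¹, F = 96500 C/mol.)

Balancing electrons gives n = 2; the reaction quotient is Q = [Mn²⁺]/[Sn²⁺] = 5 × 10^-4.
E = E° − (RT/nF) ln Q = 1.04 − (8.314×323)/(2×96500) × (-7.601) = 1.040 + 0.106 = 1.146 V.

1.15 V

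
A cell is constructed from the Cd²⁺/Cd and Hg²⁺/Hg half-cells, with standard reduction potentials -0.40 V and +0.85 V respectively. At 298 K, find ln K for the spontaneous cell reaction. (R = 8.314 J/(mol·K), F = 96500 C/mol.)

ln K = 97.4

E°_cell = +0.85 − (-0.40) = 1.25 V, with n = 2 electrons transferred.
At equilibrium E = 0, so the Nernst equation gives ln K = nFE°/RT = (2)(96500)(1.25)/((8.314)(298)) = 97.37.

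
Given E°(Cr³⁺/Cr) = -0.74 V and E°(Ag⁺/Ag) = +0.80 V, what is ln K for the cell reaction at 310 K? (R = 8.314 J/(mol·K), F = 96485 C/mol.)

ln K = 173.0

E°_cell = +0.80 − (-0.74) = 1.54 V, with n = 3 electrons transferred.
At equilibrium E = 0, so the Nernst equation gives ln K = nFE°/RT = (3)(96485)(1.54)/((8.314)(310)) = 172.95.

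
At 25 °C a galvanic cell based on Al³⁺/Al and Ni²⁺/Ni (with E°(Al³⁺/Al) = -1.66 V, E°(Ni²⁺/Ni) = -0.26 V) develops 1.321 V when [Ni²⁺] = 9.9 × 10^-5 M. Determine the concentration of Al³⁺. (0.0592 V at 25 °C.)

0.0099 M

From the Nernst equation, log Q = n(E° − E)/0.0592 = 6(1.40 − 1.321)/0.0592 = 8.007, so Q = 1.02 × 10^8.
With Q = [Al³⁺]^2/[Ni²⁺]^3 and the known concentrations, [Al³⁺]^2 in the numerator gives [Al³⁺] = 0.0099 M.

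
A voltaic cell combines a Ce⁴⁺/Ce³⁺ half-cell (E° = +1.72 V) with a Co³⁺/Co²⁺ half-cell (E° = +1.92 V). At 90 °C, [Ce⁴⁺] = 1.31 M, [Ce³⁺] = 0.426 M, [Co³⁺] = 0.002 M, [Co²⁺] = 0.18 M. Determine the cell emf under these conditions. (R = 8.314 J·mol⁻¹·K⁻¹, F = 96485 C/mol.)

The Co³⁺/Co²⁺ couple has the higher reduction potential and acts as the cathode, so E°_cell = +1.92 − (+1.72) = 0.20 V.
Balancing electrons gives n = 1; the reaction quotient is Q = [Ce⁴⁺]·[Co²⁺]/([Ce³⁺]·[Co³⁺]) = 277.
E = E° − (RT/nF) ln Q = 0.20 − (8.314×363)/(1×96485) × (5.623) = 0.200 − 0.176 = 0.024 V.

0.024 V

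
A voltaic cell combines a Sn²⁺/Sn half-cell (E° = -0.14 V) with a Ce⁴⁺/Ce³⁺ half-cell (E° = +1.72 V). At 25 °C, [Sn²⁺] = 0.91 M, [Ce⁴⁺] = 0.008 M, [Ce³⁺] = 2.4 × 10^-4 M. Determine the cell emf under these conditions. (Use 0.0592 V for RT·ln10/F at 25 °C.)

1.95 V

The Ce⁴⁺/Ce³⁺ couple has the higher reduction potential and acts as the cathode, so E°_cell = +1.72 − (-0.14) = 1.86 V.
Balancing electrons gives n = 2; the reaction quotient is Q = [Sn²⁺]·[Ce³⁺]^2/[Ce⁴⁺]^2 = 8.19 × 10^-4.
At 25 °C, E = E° − (0.0592/n) log Q = 1.86 − (0.0592/2)(-3.087) = 1.860 + 0.091 = 1.951 V.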